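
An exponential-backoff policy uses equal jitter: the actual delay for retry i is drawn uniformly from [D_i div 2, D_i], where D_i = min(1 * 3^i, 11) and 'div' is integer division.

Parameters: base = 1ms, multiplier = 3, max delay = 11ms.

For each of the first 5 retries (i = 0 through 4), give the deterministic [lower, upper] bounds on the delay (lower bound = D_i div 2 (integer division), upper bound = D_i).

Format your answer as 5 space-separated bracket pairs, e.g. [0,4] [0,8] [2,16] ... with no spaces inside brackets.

Computing bounds per retry:
  i=0: D_i=min(1*3^0,11)=1, bounds=[0,1]
  i=1: D_i=min(1*3^1,11)=3, bounds=[1,3]
  i=2: D_i=min(1*3^2,11)=9, bounds=[4,9]
  i=3: D_i=min(1*3^3,11)=11, bounds=[5,11]
  i=4: D_i=min(1*3^4,11)=11, bounds=[5,11]

Answer: [0,1] [1,3] [4,9] [5,11] [5,11]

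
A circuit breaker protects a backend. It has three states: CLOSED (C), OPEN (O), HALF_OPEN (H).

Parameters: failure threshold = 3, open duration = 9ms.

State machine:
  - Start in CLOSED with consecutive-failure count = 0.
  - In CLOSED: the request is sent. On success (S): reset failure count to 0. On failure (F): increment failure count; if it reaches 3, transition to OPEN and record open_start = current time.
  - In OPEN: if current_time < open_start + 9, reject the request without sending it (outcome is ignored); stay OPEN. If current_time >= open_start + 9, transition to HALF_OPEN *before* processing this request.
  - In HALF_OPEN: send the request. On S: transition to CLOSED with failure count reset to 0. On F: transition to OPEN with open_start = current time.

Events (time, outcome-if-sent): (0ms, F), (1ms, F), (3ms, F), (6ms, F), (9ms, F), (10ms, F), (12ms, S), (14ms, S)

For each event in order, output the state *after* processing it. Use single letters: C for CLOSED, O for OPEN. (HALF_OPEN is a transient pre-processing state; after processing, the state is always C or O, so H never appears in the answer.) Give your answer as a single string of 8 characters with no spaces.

Answer: CCOOOOCC

Derivation:
State after each event:
  event#1 t=0ms outcome=F: state=CLOSED
  event#2 t=1ms outcome=F: state=CLOSED
  event#3 t=3ms outcome=F: state=OPEN
  event#4 t=6ms outcome=F: state=OPEN
  event#5 t=9ms outcome=F: state=OPEN
  event#6 t=10ms outcome=F: state=OPEN
  event#7 t=12ms outcome=S: state=CLOSED
  event#8 t=14ms outcome=S: state=CLOSED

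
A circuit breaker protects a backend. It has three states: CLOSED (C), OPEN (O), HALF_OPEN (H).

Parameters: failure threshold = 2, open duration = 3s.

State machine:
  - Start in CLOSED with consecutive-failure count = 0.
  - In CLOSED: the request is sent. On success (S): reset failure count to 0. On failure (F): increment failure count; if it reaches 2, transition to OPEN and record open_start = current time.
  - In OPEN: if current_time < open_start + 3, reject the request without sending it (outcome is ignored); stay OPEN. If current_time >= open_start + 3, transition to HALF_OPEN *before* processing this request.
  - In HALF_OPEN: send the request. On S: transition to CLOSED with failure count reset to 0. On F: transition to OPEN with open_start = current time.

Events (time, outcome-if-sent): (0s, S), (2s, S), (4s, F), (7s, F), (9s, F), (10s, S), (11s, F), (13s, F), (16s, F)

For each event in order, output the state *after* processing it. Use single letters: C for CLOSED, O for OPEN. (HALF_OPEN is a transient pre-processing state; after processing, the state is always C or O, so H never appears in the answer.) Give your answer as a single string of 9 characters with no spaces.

Answer: CCCOOCCOO

Derivation:
State after each event:
  event#1 t=0s outcome=S: state=CLOSED
  event#2 t=2s outcome=S: state=CLOSED
  event#3 t=4s outcome=F: state=CLOSED
  event#4 t=7s outcome=F: state=OPEN
  event#5 t=9s outcome=F: state=OPEN
  event#6 t=10s outcome=S: state=CLOSED
  event#7 t=11s outcome=F: state=CLOSED
  event#8 t=13s outcome=F: state=OPEN
  event#9 t=16s outcome=F: state=OPEN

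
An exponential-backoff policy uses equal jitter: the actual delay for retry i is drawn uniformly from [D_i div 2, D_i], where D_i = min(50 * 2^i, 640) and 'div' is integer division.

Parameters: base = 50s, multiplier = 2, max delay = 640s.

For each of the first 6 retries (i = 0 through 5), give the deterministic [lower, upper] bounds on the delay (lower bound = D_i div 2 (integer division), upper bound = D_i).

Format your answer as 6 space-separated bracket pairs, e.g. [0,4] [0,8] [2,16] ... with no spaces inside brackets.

Answer: [25,50] [50,100] [100,200] [200,400] [320,640] [320,640]

Derivation:
Computing bounds per retry:
  i=0: D_i=min(50*2^0,640)=50, bounds=[25,50]
  i=1: D_i=min(50*2^1,640)=100, bounds=[50,100]
  i=2: D_i=min(50*2^2,640)=200, bounds=[100,200]
  i=3: D_i=min(50*2^3,640)=400, bounds=[200,400]
  i=4: D_i=min(50*2^4,640)=640, bounds=[320,640]
  i=5: D_i=min(50*2^5,640)=640, bounds=[320,640]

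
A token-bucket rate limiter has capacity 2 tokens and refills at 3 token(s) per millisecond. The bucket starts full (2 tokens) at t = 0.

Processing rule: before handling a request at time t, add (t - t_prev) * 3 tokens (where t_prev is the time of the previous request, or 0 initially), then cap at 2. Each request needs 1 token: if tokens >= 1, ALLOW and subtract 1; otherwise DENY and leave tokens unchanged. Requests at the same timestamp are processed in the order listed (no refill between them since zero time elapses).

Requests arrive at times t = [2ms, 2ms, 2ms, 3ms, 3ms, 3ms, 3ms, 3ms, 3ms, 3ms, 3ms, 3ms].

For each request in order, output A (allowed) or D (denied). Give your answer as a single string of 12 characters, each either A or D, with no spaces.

Simulating step by step:
  req#1 t=2ms: ALLOW
  req#2 t=2ms: ALLOW
  req#3 t=2ms: DENY
  req#4 t=3ms: ALLOW
  req#5 t=3ms: ALLOW
  req#6 t=3ms: DENY
  req#7 t=3ms: DENY
  req#8 t=3ms: DENY
  req#9 t=3ms: DENY
  req#10 t=3ms: DENY
  req#11 t=3ms: DENY
  req#12 t=3ms: DENY

Answer: AADAADDDDDDD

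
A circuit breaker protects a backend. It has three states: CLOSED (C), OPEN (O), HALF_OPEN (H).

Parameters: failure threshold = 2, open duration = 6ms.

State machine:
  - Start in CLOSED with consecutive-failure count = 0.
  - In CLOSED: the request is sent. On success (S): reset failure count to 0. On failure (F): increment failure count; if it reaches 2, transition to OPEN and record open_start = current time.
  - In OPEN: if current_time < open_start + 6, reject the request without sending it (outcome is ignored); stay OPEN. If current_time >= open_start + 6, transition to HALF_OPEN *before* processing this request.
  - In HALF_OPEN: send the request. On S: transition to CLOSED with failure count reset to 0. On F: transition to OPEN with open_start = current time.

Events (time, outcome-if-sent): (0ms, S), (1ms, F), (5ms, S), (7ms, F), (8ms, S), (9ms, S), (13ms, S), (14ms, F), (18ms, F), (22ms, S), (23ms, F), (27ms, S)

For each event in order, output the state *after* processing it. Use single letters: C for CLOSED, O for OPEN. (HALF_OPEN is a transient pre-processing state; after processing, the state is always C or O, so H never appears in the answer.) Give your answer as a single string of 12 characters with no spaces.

State after each event:
  event#1 t=0ms outcome=S: state=CLOSED
  event#2 t=1ms outcome=F: state=CLOSED
  event#3 t=5ms outcome=S: state=CLOSED
  event#4 t=7ms outcome=F: state=CLOSED
  event#5 t=8ms outcome=S: state=CLOSED
  event#6 t=9ms outcome=S: state=CLOSED
  event#7 t=13ms outcome=S: state=CLOSED
  event#8 t=14ms outcome=F: state=CLOSED
  event#9 t=18ms outcome=F: state=OPEN
  event#10 t=22ms outcome=S: state=OPEN
  event#11 t=23ms outcome=F: state=OPEN
  event#12 t=27ms outcome=S: state=CLOSED

Answer: CCCCCCCCOOOC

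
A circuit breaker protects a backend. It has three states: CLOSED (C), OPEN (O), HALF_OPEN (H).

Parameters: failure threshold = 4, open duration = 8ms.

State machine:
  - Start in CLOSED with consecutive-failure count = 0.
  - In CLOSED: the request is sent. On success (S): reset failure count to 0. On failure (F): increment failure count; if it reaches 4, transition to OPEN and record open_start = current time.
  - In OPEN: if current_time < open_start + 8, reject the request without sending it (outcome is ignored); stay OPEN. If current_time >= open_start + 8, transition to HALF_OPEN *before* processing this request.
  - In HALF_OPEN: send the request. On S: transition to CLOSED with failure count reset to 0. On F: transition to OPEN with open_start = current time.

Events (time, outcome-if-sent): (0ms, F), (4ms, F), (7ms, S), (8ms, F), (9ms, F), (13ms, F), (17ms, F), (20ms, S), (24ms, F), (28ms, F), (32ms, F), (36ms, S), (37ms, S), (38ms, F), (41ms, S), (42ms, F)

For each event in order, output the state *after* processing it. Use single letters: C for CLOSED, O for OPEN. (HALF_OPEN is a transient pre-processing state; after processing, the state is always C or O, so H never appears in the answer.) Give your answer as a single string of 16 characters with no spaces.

Answer: CCCCCCOOOOOCCCCC

Derivation:
State after each event:
  event#1 t=0ms outcome=F: state=CLOSED
  event#2 t=4ms outcome=F: state=CLOSED
  event#3 t=7ms outcome=S: state=CLOSED
  event#4 t=8ms outcome=F: state=CLOSED
  event#5 t=9ms outcome=F: state=CLOSED
  event#6 t=13ms outcome=F: state=CLOSED
  event#7 t=17ms outcome=F: state=OPEN
  event#8 t=20ms outcome=S: state=OPEN
  event#9 t=24ms outcome=F: state=OPEN
  event#10 t=28ms outcome=F: state=OPEN
  event#11 t=32ms outcome=F: state=OPEN
  event#12 t=36ms outcome=S: state=CLOSED
  event#13 t=37ms outcome=S: state=CLOSED
  event#14 t=38ms outcome=F: state=CLOSED
  event#15 t=41ms outcome=S: state=CLOSED
  event#16 t=42ms outcome=F: state=CLOSED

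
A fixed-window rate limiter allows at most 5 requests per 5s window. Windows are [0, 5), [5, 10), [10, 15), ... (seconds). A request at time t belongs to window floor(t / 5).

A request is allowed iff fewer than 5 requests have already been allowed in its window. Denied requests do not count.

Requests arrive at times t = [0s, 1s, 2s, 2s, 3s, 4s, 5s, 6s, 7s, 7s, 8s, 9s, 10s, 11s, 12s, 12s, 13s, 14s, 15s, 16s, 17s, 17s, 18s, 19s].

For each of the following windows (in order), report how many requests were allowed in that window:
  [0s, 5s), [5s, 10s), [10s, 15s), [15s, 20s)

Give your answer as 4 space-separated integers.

Answer: 5 5 5 5

Derivation:
Processing requests:
  req#1 t=0s (window 0): ALLOW
  req#2 t=1s (window 0): ALLOW
  req#3 t=2s (window 0): ALLOW
  req#4 t=2s (window 0): ALLOW
  req#5 t=3s (window 0): ALLOW
  req#6 t=4s (window 0): DENY
  req#7 t=5s (window 1): ALLOW
  req#8 t=6s (window 1): ALLOW
  req#9 t=7s (window 1): ALLOW
  req#10 t=7s (window 1): ALLOW
  req#11 t=8s (window 1): ALLOW
  req#12 t=9s (window 1): DENY
  req#13 t=10s (window 2): ALLOW
  req#14 t=11s (window 2): ALLOW
  req#15 t=12s (window 2): ALLOW
  req#16 t=12s (window 2): ALLOW
  req#17 t=13s (window 2): ALLOW
  req#18 t=14s (window 2): DENY
  req#19 t=15s (window 3): ALLOW
  req#20 t=16s (window 3): ALLOW
  req#21 t=17s (window 3): ALLOW
  req#22 t=17s (window 3): ALLOW
  req#23 t=18s (window 3): ALLOW
  req#24 t=19s (window 3): DENY

Allowed counts by window: 5 5 5 5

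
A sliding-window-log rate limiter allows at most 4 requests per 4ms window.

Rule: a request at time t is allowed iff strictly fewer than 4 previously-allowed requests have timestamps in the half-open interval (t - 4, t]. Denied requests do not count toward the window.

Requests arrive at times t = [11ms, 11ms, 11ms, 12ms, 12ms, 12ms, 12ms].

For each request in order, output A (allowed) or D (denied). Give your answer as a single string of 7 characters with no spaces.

Tracking allowed requests in the window:
  req#1 t=11ms: ALLOW
  req#2 t=11ms: ALLOW
  req#3 t=11ms: ALLOW
  req#4 t=12ms: ALLOW
  req#5 t=12ms: DENY
  req#6 t=12ms: DENY
  req#7 t=12ms: DENY

Answer: AAAADDD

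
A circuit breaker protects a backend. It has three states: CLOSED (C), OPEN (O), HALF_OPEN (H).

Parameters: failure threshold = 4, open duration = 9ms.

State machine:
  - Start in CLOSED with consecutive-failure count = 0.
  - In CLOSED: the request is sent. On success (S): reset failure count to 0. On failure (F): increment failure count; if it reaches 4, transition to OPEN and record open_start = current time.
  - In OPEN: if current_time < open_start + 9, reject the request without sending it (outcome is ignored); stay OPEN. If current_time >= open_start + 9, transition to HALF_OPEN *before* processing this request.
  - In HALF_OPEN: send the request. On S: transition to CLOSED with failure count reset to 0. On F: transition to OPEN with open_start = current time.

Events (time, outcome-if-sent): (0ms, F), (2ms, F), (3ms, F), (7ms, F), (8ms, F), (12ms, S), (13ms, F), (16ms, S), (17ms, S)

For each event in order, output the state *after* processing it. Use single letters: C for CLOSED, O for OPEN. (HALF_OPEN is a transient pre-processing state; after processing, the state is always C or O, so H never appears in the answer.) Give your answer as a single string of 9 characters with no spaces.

State after each event:
  event#1 t=0ms outcome=F: state=CLOSED
  event#2 t=2ms outcome=F: state=CLOSED
  event#3 t=3ms outcome=F: state=CLOSED
  event#4 t=7ms outcome=F: state=OPEN
  event#5 t=8ms outcome=F: state=OPEN
  event#6 t=12ms outcome=S: state=OPEN
  event#7 t=13ms outcome=F: state=OPEN
  event#8 t=16ms outcome=S: state=CLOSED
  event#9 t=17ms outcome=S: state=CLOSED

Answer: CCCOOOOCC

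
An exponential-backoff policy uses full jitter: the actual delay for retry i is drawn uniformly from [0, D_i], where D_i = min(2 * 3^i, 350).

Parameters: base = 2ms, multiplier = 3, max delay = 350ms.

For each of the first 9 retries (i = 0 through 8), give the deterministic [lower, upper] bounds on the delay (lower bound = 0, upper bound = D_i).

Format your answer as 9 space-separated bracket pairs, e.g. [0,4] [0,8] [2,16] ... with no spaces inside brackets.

Computing bounds per retry:
  i=0: D_i=min(2*3^0,350)=2, bounds=[0,2]
  i=1: D_i=min(2*3^1,350)=6, bounds=[0,6]
  i=2: D_i=min(2*3^2,350)=18, bounds=[0,18]
  i=3: D_i=min(2*3^3,350)=54, bounds=[0,54]
  i=4: D_i=min(2*3^4,350)=162, bounds=[0,162]
  i=5: D_i=min(2*3^5,350)=350, bounds=[0,350]
  i=6: D_i=min(2*3^6,350)=350, bounds=[0,350]
  i=7: D_i=min(2*3^7,350)=350, bounds=[0,350]
  i=8: D_i=min(2*3^8,350)=350, bounds=[0,350]

Answer: [0,2] [0,6] [0,18] [0,54] [0,162] [0,350] [0,350] [0,350] [0,350]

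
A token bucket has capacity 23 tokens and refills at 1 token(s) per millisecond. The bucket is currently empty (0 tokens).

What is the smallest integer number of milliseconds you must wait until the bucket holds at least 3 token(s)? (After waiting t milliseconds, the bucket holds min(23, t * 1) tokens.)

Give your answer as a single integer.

Need t * 1 >= 3, so t >= 3/1.
Smallest integer t = ceil(3/1) = 3.

Answer: 3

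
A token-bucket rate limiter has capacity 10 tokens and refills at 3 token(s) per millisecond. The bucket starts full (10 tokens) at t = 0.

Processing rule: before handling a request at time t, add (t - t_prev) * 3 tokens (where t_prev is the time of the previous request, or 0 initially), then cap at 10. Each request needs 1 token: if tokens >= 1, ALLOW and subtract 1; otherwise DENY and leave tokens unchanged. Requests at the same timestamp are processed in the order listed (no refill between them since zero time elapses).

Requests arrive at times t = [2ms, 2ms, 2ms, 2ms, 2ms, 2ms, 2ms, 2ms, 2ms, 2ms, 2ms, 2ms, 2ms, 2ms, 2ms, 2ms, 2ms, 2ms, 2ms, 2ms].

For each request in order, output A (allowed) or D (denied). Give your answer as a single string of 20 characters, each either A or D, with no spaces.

Answer: AAAAAAAAAADDDDDDDDDD

Derivation:
Simulating step by step:
  req#1 t=2ms: ALLOW
  req#2 t=2ms: ALLOW
  req#3 t=2ms: ALLOW
  req#4 t=2ms: ALLOW
  req#5 t=2ms: ALLOW
  req#6 t=2ms: ALLOW
  req#7 t=2ms: ALLOW
  req#8 t=2ms: ALLOW
  req#9 t=2ms: ALLOW
  req#10 t=2ms: ALLOW
  req#11 t=2ms: DENY
  req#12 t=2ms: DENY
  req#13 t=2ms: DENY
  req#14 t=2ms: DENY
  req#15 t=2ms: DENY
  req#16 t=2ms: DENY
  req#17 t=2ms: DENY
  req#18 t=2ms: DENY
  req#19 t=2ms: DENY
  req#20 t=2ms: DENY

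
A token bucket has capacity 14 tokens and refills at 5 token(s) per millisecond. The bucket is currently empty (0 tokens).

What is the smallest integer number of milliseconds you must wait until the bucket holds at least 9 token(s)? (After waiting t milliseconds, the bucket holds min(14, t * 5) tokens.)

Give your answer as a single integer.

Answer: 2

Derivation:
Need t * 5 >= 9, so t >= 9/5.
Smallest integer t = ceil(9/5) = 2.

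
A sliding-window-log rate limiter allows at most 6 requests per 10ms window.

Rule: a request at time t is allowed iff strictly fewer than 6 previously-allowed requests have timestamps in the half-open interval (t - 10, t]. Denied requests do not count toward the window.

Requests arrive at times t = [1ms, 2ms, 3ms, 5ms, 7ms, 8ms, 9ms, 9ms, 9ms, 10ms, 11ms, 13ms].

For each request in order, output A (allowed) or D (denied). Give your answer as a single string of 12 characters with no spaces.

Answer: AAAAAADDDDAA

Derivation:
Tracking allowed requests in the window:
  req#1 t=1ms: ALLOW
  req#2 t=2ms: ALLOW
  req#3 t=3ms: ALLOW
  req#4 t=5ms: ALLOW
  req#5 t=7ms: ALLOW
  req#6 t=8ms: ALLOW
  req#7 t=9ms: DENY
  req#8 t=9ms: DENY
  req#9 t=9ms: DENY
  req#10 t=10ms: DENY
  req#11 t=11ms: ALLOW
  req#12 t=13ms: ALLOW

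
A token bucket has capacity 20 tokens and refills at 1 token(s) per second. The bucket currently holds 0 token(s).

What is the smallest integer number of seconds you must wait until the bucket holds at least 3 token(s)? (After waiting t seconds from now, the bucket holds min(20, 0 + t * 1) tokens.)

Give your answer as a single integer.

Answer: 3

Derivation:
Need 0 + t * 1 >= 3, so t >= 3/1.
Smallest integer t = ceil(3/1) = 3.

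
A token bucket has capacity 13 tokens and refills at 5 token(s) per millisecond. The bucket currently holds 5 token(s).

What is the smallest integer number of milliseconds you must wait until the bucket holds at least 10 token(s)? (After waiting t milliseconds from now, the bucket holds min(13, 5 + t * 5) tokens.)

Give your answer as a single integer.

Answer: 1

Derivation:
Need 5 + t * 5 >= 10, so t >= 5/5.
Smallest integer t = ceil(5/5) = 1.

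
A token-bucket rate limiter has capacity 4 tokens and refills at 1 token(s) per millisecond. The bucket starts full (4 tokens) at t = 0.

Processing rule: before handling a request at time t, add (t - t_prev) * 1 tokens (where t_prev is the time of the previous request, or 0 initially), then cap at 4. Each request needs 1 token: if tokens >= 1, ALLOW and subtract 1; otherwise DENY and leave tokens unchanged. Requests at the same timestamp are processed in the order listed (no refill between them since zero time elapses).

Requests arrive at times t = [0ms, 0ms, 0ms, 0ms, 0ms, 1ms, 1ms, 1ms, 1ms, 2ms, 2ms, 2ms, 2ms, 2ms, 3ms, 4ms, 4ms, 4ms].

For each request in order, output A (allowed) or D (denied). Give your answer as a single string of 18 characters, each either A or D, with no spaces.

Simulating step by step:
  req#1 t=0ms: ALLOW
  req#2 t=0ms: ALLOW
  req#3 t=0ms: ALLOW
  req#4 t=0ms: ALLOW
  req#5 t=0ms: DENY
  req#6 t=1ms: ALLOW
  req#7 t=1ms: DENY
  req#8 t=1ms: DENY
  req#9 t=1ms: DENY
  req#10 t=2ms: ALLOW
  req#11 t=2ms: DENY
  req#12 t=2ms: DENY
  req#13 t=2ms: DENY
  req#14 t=2ms: DENY
  req#15 t=3ms: ALLOW
  req#16 t=4ms: ALLOW
  req#17 t=4ms: DENY
  req#18 t=4ms: DENY

Answer: AAAADADDDADDDDAADD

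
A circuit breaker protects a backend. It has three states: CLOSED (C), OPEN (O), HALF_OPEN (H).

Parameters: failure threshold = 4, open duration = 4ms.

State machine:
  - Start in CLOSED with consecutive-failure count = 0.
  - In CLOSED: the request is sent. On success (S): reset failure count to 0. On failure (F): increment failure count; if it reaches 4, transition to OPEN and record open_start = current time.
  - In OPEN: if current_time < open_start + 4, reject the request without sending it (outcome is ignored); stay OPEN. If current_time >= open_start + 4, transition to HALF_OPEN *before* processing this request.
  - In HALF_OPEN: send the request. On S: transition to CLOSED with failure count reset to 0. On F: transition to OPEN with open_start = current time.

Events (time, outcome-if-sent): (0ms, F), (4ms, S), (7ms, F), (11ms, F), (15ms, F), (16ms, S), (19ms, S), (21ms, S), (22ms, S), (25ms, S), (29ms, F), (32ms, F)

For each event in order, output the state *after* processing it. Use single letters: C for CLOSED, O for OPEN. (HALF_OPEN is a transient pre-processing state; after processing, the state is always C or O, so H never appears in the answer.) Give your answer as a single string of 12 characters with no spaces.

State after each event:
  event#1 t=0ms outcome=F: state=CLOSED
  event#2 t=4ms outcome=S: state=CLOSED
  event#3 t=7ms outcome=F: state=CLOSED
  event#4 t=11ms outcome=F: state=CLOSED
  event#5 t=15ms outcome=F: state=CLOSED
  event#6 t=16ms outcome=S: state=CLOSED
  event#7 t=19ms outcome=S: state=CLOSED
  event#8 t=21ms outcome=S: state=CLOSED
  event#9 t=22ms outcome=S: state=CLOSED
  event#10 t=25ms outcome=S: state=CLOSED
  event#11 t=29ms outcome=F: state=CLOSED
  event#12 t=32ms outcome=F: state=CLOSED

Answer: CCCCCCCCCCCC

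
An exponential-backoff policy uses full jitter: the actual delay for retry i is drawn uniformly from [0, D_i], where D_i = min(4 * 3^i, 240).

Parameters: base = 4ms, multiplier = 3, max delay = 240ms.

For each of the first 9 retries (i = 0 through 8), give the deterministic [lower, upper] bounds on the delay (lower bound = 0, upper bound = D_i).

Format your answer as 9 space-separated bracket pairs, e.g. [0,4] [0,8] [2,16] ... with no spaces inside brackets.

Answer: [0,4] [0,12] [0,36] [0,108] [0,240] [0,240] [0,240] [0,240] [0,240]

Derivation:
Computing bounds per retry:
  i=0: D_i=min(4*3^0,240)=4, bounds=[0,4]
  i=1: D_i=min(4*3^1,240)=12, bounds=[0,12]
  i=2: D_i=min(4*3^2,240)=36, bounds=[0,36]
  i=3: D_i=min(4*3^3,240)=108, bounds=[0,108]
  i=4: D_i=min(4*3^4,240)=240, bounds=[0,240]
  i=5: D_i=min(4*3^5,240)=240, bounds=[0,240]
  i=6: D_i=min(4*3^6,240)=240, bounds=[0,240]
  i=7: D_i=min(4*3^7,240)=240, bounds=[0,240]
  i=8: D_i=min(4*3^8,240)=240, bounds=[0,240]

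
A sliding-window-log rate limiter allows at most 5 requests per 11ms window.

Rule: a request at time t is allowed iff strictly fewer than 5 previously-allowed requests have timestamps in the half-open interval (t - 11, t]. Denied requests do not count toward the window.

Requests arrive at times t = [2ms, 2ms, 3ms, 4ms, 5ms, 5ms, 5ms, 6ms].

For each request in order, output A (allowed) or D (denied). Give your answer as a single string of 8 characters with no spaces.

Answer: AAAAADDD

Derivation:
Tracking allowed requests in the window:
  req#1 t=2ms: ALLOW
  req#2 t=2ms: ALLOW
  req#3 t=3ms: ALLOW
  req#4 t=4ms: ALLOW
  req#5 t=5ms: ALLOW
  req#6 t=5ms: DENY
  req#7 t=5ms: DENY
  req#8 t=6ms: DENY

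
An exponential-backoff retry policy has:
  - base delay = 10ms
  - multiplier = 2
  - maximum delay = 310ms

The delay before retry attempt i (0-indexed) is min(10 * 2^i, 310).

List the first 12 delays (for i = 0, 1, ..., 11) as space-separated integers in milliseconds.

Computing each delay:
  i=0: min(10*2^0, 310) = 10
  i=1: min(10*2^1, 310) = 20
  i=2: min(10*2^2, 310) = 40
  i=3: min(10*2^3, 310) = 80
  i=4: min(10*2^4, 310) = 160
  i=5: min(10*2^5, 310) = 310
  i=6: min(10*2^6, 310) = 310
  i=7: min(10*2^7, 310) = 310
  i=8: min(10*2^8, 310) = 310
  i=9: min(10*2^9, 310) = 310
  i=10: min(10*2^10, 310) = 310
  i=11: min(10*2^11, 310) = 310

Answer: 10 20 40 80 160 310 310 310 310 310 310 310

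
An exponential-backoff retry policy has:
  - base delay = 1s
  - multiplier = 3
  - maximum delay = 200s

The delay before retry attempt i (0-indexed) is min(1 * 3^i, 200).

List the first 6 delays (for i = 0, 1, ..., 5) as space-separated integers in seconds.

Computing each delay:
  i=0: min(1*3^0, 200) = 1
  i=1: min(1*3^1, 200) = 3
  i=2: min(1*3^2, 200) = 9
  i=3: min(1*3^3, 200) = 27
  i=4: min(1*3^4, 200) = 81
  i=5: min(1*3^5, 200) = 200

Answer: 1 3 9 27 81 200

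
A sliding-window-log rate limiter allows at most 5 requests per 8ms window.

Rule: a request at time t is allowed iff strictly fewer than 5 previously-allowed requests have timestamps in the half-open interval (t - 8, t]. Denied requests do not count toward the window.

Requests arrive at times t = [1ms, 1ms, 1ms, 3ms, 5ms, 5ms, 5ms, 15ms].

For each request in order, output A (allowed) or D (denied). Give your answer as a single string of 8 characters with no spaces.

Answer: AAAAADDA

Derivation:
Tracking allowed requests in the window:
  req#1 t=1ms: ALLOW
  req#2 t=1ms: ALLOW
  req#3 t=1ms: ALLOW
  req#4 t=3ms: ALLOW
  req#5 t=5ms: ALLOW
  req#6 t=5ms: DENY
  req#7 t=5ms: DENY
  req#8 t=15ms: ALLOW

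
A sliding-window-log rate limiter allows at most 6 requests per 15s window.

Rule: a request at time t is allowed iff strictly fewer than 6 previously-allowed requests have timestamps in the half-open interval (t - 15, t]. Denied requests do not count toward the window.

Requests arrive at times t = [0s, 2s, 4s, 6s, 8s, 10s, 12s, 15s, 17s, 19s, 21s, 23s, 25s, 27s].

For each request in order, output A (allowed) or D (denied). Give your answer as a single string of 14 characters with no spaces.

Tracking allowed requests in the window:
  req#1 t=0s: ALLOW
  req#2 t=2s: ALLOW
  req#3 t=4s: ALLOW
  req#4 t=6s: ALLOW
  req#5 t=8s: ALLOW
  req#6 t=10s: ALLOW
  req#7 t=12s: DENY
  req#8 t=15s: ALLOW
  req#9 t=17s: ALLOW
  req#10 t=19s: ALLOW
  req#11 t=21s: ALLOW
  req#12 t=23s: ALLOW
  req#13 t=25s: ALLOW
  req#14 t=27s: DENY

Answer: AAAAAADAAAAAAD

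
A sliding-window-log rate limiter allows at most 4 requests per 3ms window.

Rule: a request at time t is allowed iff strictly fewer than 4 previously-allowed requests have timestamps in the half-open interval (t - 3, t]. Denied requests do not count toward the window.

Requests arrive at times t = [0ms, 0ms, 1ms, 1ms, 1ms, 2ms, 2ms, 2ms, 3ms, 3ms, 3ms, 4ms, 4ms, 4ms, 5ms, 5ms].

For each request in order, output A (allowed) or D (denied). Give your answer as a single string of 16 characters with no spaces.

Answer: AAAADDDDAADAADDD

Derivation:
Tracking allowed requests in the window:
  req#1 t=0ms: ALLOW
  req#2 t=0ms: ALLOW
  req#3 t=1ms: ALLOW
  req#4 t=1ms: ALLOW
  req#5 t=1ms: DENY
  req#6 t=2ms: DENY
  req#7 t=2ms: DENY
  req#8 t=2ms: DENY
  req#9 t=3ms: ALLOW
  req#10 t=3ms: ALLOW
  req#11 t=3ms: DENY
  req#12 t=4ms: ALLOW
  req#13 t=4ms: ALLOW
  req#14 t=4ms: DENY
  req#15 t=5ms: DENY
  req#16 t=5ms: DENY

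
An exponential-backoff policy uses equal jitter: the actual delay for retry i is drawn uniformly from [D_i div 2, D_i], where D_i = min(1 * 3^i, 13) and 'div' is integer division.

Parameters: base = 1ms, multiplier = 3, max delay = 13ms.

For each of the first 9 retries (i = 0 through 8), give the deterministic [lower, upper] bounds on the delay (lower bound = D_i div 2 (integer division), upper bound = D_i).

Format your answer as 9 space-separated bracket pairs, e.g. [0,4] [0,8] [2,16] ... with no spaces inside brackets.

Answer: [0,1] [1,3] [4,9] [6,13] [6,13] [6,13] [6,13] [6,13] [6,13]

Derivation:
Computing bounds per retry:
  i=0: D_i=min(1*3^0,13)=1, bounds=[0,1]
  i=1: D_i=min(1*3^1,13)=3, bounds=[1,3]
  i=2: D_i=min(1*3^2,13)=9, bounds=[4,9]
  i=3: D_i=min(1*3^3,13)=13, bounds=[6,13]
  i=4: D_i=min(1*3^4,13)=13, bounds=[6,13]
  i=5: D_i=min(1*3^5,13)=13, bounds=[6,13]
  i=6: D_i=min(1*3^6,13)=13, bounds=[6,13]
  i=7: D_i=min(1*3^7,13)=13, bounds=[6,13]
  i=8: D_i=min(1*3^8,13)=13, bounds=[6,13]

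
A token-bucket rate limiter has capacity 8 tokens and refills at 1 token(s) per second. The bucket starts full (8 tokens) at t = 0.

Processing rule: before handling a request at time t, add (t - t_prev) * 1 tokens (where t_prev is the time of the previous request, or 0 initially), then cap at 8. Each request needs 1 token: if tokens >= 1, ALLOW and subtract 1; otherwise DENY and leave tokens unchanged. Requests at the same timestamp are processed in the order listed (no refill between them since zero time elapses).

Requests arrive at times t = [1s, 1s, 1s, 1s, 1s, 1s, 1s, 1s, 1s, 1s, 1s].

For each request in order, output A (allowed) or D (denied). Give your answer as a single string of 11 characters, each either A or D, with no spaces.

Answer: AAAAAAAADDD

Derivation:
Simulating step by step:
  req#1 t=1s: ALLOW
  req#2 t=1s: ALLOW
  req#3 t=1s: ALLOW
  req#4 t=1s: ALLOW
  req#5 t=1s: ALLOW
  req#6 t=1s: ALLOW
  req#7 t=1s: ALLOW
  req#8 t=1s: ALLOW
  req#9 t=1s: DENY
  req#10 t=1s: DENY
  req#11 t=1s: DENY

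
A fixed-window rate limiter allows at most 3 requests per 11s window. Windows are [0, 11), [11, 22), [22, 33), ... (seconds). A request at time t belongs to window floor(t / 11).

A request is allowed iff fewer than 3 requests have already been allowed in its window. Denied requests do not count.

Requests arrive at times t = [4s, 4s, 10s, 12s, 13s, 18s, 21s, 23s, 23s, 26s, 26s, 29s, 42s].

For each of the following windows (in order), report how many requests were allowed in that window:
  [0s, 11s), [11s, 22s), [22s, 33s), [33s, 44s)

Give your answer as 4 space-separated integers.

Answer: 3 3 3 1

Derivation:
Processing requests:
  req#1 t=4s (window 0): ALLOW
  req#2 t=4s (window 0): ALLOW
  req#3 t=10s (window 0): ALLOW
  req#4 t=12s (window 1): ALLOW
  req#5 t=13s (window 1): ALLOW
  req#6 t=18s (window 1): ALLOW
  req#7 t=21s (window 1): DENY
  req#8 t=23s (window 2): ALLOW
  req#9 t=23s (window 2): ALLOW
  req#10 t=26s (window 2): ALLOW
  req#11 t=26s (window 2): DENY
  req#12 t=29s (window 2): DENY
  req#13 t=42s (window 3): ALLOW

Allowed counts by window: 3 3 3 1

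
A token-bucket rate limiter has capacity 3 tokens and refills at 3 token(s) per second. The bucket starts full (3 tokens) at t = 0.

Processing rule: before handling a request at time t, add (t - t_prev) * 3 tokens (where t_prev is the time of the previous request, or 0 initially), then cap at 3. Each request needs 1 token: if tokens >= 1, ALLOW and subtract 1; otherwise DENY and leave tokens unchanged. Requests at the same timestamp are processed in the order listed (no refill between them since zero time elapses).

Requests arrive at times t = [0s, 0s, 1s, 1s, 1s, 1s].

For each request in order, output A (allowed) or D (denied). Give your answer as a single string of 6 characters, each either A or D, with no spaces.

Answer: AAAAAD

Derivation:
Simulating step by step:
  req#1 t=0s: ALLOW
  req#2 t=0s: ALLOW
  req#3 t=1s: ALLOW
  req#4 t=1s: ALLOW
  req#5 t=1s: ALLOW
  req#6 t=1s: DENY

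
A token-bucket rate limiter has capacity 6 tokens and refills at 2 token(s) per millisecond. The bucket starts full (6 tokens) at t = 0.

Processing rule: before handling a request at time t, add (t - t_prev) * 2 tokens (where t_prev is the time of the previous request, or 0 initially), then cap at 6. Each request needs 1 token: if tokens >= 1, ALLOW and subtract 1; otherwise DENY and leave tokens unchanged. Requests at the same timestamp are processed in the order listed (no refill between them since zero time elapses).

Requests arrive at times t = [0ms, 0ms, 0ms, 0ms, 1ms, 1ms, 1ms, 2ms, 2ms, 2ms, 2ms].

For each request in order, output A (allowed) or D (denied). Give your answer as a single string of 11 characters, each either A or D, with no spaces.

Answer: AAAAAAAAAAD

Derivation:
Simulating step by step:
  req#1 t=0ms: ALLOW
  req#2 t=0ms: ALLOW
  req#3 t=0ms: ALLOW
  req#4 t=0ms: ALLOW
  req#5 t=1ms: ALLOW
  req#6 t=1ms: ALLOW
  req#7 t=1ms: ALLOW
  req#8 t=2ms: ALLOW
  req#9 t=2ms: ALLOW
  req#10 t=2ms: ALLOW
  req#11 t=2ms: DENY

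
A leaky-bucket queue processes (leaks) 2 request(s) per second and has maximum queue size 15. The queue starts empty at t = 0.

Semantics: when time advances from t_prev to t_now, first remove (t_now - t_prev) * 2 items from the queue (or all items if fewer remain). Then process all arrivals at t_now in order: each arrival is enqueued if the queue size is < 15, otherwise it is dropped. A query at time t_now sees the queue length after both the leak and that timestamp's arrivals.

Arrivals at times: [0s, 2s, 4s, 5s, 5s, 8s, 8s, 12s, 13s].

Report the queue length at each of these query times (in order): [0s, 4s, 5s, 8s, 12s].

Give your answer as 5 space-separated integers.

Queue lengths at query times:
  query t=0s: backlog = 1
  query t=4s: backlog = 1
  query t=5s: backlog = 2
  query t=8s: backlog = 2
  query t=12s: backlog = 1

Answer: 1 1 2 2 1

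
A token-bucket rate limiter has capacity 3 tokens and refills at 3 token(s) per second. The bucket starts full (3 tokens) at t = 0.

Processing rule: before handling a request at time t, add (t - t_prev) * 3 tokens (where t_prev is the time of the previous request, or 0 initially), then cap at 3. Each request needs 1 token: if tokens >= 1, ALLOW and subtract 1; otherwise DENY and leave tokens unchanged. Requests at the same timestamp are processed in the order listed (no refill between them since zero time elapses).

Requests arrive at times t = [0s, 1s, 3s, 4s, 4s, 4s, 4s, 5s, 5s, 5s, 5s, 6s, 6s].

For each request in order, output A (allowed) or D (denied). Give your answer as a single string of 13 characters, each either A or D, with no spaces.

Simulating step by step:
  req#1 t=0s: ALLOW
  req#2 t=1s: ALLOW
  req#3 t=3s: ALLOW
  req#4 t=4s: ALLOW
  req#5 t=4s: ALLOW
  req#6 t=4s: ALLOW
  req#7 t=4s: DENY
  req#8 t=5s: ALLOW
  req#9 t=5s: ALLOW
  req#10 t=5s: ALLOW
  req#11 t=5s: DENY
  req#12 t=6s: ALLOW
  req#13 t=6s: ALLOW

Answer: AAAAAADAAADAA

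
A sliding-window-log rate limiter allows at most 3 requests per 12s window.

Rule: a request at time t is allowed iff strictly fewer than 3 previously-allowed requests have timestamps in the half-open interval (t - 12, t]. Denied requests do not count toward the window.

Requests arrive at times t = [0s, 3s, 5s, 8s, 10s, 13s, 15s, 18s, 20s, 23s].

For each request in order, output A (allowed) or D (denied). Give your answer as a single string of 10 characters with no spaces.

Tracking allowed requests in the window:
  req#1 t=0s: ALLOW
  req#2 t=3s: ALLOW
  req#3 t=5s: ALLOW
  req#4 t=8s: DENY
  req#5 t=10s: DENY
  req#6 t=13s: ALLOW
  req#7 t=15s: ALLOW
  req#8 t=18s: ALLOW
  req#9 t=20s: DENY
  req#10 t=23s: DENY

Answer: AAADDAAADD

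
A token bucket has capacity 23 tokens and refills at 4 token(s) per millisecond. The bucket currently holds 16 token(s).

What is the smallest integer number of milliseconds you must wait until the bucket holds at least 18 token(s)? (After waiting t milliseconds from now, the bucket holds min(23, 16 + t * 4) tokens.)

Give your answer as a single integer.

Need 16 + t * 4 >= 18, so t >= 2/4.
Smallest integer t = ceil(2/4) = 1.

Answer: 1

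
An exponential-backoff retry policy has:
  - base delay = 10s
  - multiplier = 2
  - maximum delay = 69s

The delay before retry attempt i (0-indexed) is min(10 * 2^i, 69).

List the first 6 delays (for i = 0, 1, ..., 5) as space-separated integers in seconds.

Answer: 10 20 40 69 69 69

Derivation:
Computing each delay:
  i=0: min(10*2^0, 69) = 10
  i=1: min(10*2^1, 69) = 20
  i=2: min(10*2^2, 69) = 40
  i=3: min(10*2^3, 69) = 69
  i=4: min(10*2^4, 69) = 69
  i=5: min(10*2^5, 69) = 69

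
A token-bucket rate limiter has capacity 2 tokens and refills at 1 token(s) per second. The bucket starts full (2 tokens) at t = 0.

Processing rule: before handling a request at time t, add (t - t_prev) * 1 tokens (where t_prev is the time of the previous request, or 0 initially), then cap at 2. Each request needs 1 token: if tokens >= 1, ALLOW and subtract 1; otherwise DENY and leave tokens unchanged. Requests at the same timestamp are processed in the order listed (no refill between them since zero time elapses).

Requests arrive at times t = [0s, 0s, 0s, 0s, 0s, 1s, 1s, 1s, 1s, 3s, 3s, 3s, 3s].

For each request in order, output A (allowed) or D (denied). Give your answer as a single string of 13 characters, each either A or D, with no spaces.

Answer: AADDDADDDAADD

Derivation:
Simulating step by step:
  req#1 t=0s: ALLOW
  req#2 t=0s: ALLOW
  req#3 t=0s: DENY
  req#4 t=0s: DENY
  req#5 t=0s: DENY
  req#6 t=1s: ALLOW
  req#7 t=1s: DENY
  req#8 t=1s: DENY
  req#9 t=1s: DENY
  req#10 t=3s: ALLOW
  req#11 t=3s: ALLOW
  req#12 t=3s: DENY
  req#13 t=3s: DENY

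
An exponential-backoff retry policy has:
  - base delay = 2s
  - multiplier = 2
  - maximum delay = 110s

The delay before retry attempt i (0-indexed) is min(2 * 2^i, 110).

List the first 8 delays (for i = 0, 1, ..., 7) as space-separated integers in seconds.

Computing each delay:
  i=0: min(2*2^0, 110) = 2
  i=1: min(2*2^1, 110) = 4
  i=2: min(2*2^2, 110) = 8
  i=3: min(2*2^3, 110) = 16
  i=4: min(2*2^4, 110) = 32
  i=5: min(2*2^5, 110) = 64
  i=6: min(2*2^6, 110) = 110
  i=7: min(2*2^7, 110) = 110

Answer: 2 4 8 16 32 64 110 110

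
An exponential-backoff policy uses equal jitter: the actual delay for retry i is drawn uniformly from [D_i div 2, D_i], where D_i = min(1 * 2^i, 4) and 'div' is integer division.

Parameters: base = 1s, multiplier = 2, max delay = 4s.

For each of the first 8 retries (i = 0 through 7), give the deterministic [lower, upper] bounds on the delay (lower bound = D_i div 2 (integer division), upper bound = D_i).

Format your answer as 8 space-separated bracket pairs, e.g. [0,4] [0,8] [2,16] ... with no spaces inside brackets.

Answer: [0,1] [1,2] [2,4] [2,4] [2,4] [2,4] [2,4] [2,4]

Derivation:
Computing bounds per retry:
  i=0: D_i=min(1*2^0,4)=1, bounds=[0,1]
  i=1: D_i=min(1*2^1,4)=2, bounds=[1,2]
  i=2: D_i=min(1*2^2,4)=4, bounds=[2,4]
  i=3: D_i=min(1*2^3,4)=4, bounds=[2,4]
  i=4: D_i=min(1*2^4,4)=4, bounds=[2,4]
  i=5: D_i=min(1*2^5,4)=4, bounds=[2,4]
  i=6: D_i=min(1*2^6,4)=4, bounds=[2,4]
  i=7: D_i=min(1*2^7,4)=4, bounds=[2,4]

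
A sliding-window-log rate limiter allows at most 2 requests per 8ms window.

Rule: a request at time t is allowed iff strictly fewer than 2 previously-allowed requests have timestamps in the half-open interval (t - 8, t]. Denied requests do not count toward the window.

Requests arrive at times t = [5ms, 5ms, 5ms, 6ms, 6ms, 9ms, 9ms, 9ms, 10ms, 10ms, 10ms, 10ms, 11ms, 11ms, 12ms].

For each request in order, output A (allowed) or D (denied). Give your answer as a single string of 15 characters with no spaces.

Tracking allowed requests in the window:
  req#1 t=5ms: ALLOW
  req#2 t=5ms: ALLOW
  req#3 t=5ms: DENY
  req#4 t=6ms: DENY
  req#5 t=6ms: DENY
  req#6 t=9ms: DENY
  req#7 t=9ms: DENY
  req#8 t=9ms: DENY
  req#9 t=10ms: DENY
  req#10 t=10ms: DENY
  req#11 t=10ms: DENY
  req#12 t=10ms: DENY
  req#13 t=11ms: DENY
  req#14 t=11ms: DENY
  req#15 t=12ms: DENY

Answer: AADDDDDDDDDDDDD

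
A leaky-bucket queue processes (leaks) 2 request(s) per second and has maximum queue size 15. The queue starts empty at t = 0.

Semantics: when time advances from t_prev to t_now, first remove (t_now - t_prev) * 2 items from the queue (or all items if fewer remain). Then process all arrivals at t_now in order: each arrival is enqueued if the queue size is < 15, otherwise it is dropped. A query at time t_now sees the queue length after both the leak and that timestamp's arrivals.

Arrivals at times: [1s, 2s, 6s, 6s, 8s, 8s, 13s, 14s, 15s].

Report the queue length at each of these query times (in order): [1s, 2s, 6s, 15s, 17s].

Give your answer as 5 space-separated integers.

Answer: 1 1 2 1 0

Derivation:
Queue lengths at query times:
  query t=1s: backlog = 1
  query t=2s: backlog = 1
  query t=6s: backlog = 2
  query t=15s: backlog = 1
  query t=17s: backlog = 0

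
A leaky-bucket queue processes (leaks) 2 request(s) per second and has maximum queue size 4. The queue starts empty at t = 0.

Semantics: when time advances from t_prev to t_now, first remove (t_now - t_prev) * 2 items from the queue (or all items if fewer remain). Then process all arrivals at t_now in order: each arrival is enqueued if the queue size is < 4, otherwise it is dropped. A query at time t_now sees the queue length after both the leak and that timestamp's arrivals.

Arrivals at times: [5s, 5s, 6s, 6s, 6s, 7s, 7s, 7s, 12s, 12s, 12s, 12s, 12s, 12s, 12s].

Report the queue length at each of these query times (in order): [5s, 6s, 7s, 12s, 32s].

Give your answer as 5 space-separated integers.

Queue lengths at query times:
  query t=5s: backlog = 2
  query t=6s: backlog = 3
  query t=7s: backlog = 4
  query t=12s: backlog = 4
  query t=32s: backlog = 0

Answer: 2 3 4 4 0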